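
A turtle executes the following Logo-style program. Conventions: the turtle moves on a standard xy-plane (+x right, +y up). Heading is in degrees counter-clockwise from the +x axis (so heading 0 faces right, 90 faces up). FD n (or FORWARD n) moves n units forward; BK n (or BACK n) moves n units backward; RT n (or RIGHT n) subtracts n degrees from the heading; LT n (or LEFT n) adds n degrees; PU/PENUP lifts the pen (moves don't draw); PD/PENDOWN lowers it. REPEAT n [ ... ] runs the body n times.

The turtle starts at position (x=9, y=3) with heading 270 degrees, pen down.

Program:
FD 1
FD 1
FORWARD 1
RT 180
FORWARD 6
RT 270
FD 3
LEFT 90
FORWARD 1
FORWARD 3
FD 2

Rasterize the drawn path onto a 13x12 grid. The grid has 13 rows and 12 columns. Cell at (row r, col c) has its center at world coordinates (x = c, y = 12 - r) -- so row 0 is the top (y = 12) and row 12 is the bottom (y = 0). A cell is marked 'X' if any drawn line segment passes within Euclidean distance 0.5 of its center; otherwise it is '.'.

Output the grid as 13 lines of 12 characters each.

Segment 0: (9,3) -> (9,2)
Segment 1: (9,2) -> (9,1)
Segment 2: (9,1) -> (9,0)
Segment 3: (9,0) -> (9,6)
Segment 4: (9,6) -> (6,6)
Segment 5: (6,6) -> (6,5)
Segment 6: (6,5) -> (6,2)
Segment 7: (6,2) -> (6,0)

Answer: ............
............
............
............
............
............
......XXXX..
......X..X..
......X..X..
......X..X..
......X..X..
......X..X..
......X..X..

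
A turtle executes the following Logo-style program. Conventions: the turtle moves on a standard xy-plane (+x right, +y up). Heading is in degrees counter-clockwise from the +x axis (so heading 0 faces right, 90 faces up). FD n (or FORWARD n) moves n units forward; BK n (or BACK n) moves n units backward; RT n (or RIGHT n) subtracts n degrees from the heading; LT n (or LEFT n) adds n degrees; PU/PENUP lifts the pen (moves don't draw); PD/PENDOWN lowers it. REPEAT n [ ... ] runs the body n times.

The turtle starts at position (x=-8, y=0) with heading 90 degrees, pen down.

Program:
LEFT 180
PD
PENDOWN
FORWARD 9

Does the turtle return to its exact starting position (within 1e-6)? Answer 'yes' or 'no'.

Executing turtle program step by step:
Start: pos=(-8,0), heading=90, pen down
LT 180: heading 90 -> 270
PD: pen down
PD: pen down
FD 9: (-8,0) -> (-8,-9) [heading=270, draw]
Final: pos=(-8,-9), heading=270, 1 segment(s) drawn

Start position: (-8, 0)
Final position: (-8, -9)
Distance = 9; >= 1e-6 -> NOT closed

Answer: no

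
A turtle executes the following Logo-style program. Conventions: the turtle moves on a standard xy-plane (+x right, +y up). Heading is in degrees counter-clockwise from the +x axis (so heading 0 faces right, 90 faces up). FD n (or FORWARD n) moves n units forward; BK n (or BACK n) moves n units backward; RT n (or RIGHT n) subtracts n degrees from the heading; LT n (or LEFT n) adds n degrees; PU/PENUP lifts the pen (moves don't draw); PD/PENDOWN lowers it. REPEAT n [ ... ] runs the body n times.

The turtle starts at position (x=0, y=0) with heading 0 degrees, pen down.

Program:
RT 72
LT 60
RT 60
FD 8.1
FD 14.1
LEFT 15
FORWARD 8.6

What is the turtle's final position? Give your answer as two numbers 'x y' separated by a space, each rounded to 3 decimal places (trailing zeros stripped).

Executing turtle program step by step:
Start: pos=(0,0), heading=0, pen down
RT 72: heading 0 -> 288
LT 60: heading 288 -> 348
RT 60: heading 348 -> 288
FD 8.1: (0,0) -> (2.503,-7.704) [heading=288, draw]
FD 14.1: (2.503,-7.704) -> (6.86,-21.113) [heading=288, draw]
LT 15: heading 288 -> 303
FD 8.6: (6.86,-21.113) -> (11.544,-28.326) [heading=303, draw]
Final: pos=(11.544,-28.326), heading=303, 3 segment(s) drawn

Answer: 11.544 -28.326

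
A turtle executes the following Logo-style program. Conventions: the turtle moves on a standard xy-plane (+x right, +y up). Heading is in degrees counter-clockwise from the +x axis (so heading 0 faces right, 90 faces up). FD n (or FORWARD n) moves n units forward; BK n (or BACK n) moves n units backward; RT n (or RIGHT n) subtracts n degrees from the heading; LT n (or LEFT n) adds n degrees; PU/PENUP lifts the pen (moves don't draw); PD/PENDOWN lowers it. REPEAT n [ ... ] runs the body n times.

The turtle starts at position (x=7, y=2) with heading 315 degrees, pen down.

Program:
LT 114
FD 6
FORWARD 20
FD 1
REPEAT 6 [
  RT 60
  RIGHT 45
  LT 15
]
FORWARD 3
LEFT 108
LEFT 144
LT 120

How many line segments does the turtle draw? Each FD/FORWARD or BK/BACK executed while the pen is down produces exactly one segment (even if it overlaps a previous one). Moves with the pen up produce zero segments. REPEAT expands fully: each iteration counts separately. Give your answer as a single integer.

Answer: 4

Derivation:
Executing turtle program step by step:
Start: pos=(7,2), heading=315, pen down
LT 114: heading 315 -> 69
FD 6: (7,2) -> (9.15,7.601) [heading=69, draw]
FD 20: (9.15,7.601) -> (16.318,26.273) [heading=69, draw]
FD 1: (16.318,26.273) -> (16.676,27.207) [heading=69, draw]
REPEAT 6 [
  -- iteration 1/6 --
  RT 60: heading 69 -> 9
  RT 45: heading 9 -> 324
  LT 15: heading 324 -> 339
  -- iteration 2/6 --
  RT 60: heading 339 -> 279
  RT 45: heading 279 -> 234
  LT 15: heading 234 -> 249
  -- iteration 3/6 --
  RT 60: heading 249 -> 189
  RT 45: heading 189 -> 144
  LT 15: heading 144 -> 159
  -- iteration 4/6 --
  RT 60: heading 159 -> 99
  RT 45: heading 99 -> 54
  LT 15: heading 54 -> 69
  -- iteration 5/6 --
  RT 60: heading 69 -> 9
  RT 45: heading 9 -> 324
  LT 15: heading 324 -> 339
  -- iteration 6/6 --
  RT 60: heading 339 -> 279
  RT 45: heading 279 -> 234
  LT 15: heading 234 -> 249
]
FD 3: (16.676,27.207) -> (15.601,24.406) [heading=249, draw]
LT 108: heading 249 -> 357
LT 144: heading 357 -> 141
LT 120: heading 141 -> 261
Final: pos=(15.601,24.406), heading=261, 4 segment(s) drawn
Segments drawn: 4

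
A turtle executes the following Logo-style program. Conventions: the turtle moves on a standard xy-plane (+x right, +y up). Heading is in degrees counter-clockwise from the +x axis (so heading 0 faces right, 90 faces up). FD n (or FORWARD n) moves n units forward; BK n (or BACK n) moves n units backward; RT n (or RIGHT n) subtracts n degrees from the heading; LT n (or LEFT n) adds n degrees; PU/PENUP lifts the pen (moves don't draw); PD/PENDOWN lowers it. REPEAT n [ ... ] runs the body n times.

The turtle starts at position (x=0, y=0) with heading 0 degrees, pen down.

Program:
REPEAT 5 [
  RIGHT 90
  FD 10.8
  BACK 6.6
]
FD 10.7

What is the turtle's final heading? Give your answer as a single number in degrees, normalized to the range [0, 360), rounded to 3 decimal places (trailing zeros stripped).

Executing turtle program step by step:
Start: pos=(0,0), heading=0, pen down
REPEAT 5 [
  -- iteration 1/5 --
  RT 90: heading 0 -> 270
  FD 10.8: (0,0) -> (0,-10.8) [heading=270, draw]
  BK 6.6: (0,-10.8) -> (0,-4.2) [heading=270, draw]
  -- iteration 2/5 --
  RT 90: heading 270 -> 180
  FD 10.8: (0,-4.2) -> (-10.8,-4.2) [heading=180, draw]
  BK 6.6: (-10.8,-4.2) -> (-4.2,-4.2) [heading=180, draw]
  -- iteration 3/5 --
  RT 90: heading 180 -> 90
  FD 10.8: (-4.2,-4.2) -> (-4.2,6.6) [heading=90, draw]
  BK 6.6: (-4.2,6.6) -> (-4.2,0) [heading=90, draw]
  -- iteration 4/5 --
  RT 90: heading 90 -> 0
  FD 10.8: (-4.2,0) -> (6.6,0) [heading=0, draw]
  BK 6.6: (6.6,0) -> (0,0) [heading=0, draw]
  -- iteration 5/5 --
  RT 90: heading 0 -> 270
  FD 10.8: (0,0) -> (0,-10.8) [heading=270, draw]
  BK 6.6: (0,-10.8) -> (0,-4.2) [heading=270, draw]
]
FD 10.7: (0,-4.2) -> (0,-14.9) [heading=270, draw]
Final: pos=(0,-14.9), heading=270, 11 segment(s) drawn

Answer: 270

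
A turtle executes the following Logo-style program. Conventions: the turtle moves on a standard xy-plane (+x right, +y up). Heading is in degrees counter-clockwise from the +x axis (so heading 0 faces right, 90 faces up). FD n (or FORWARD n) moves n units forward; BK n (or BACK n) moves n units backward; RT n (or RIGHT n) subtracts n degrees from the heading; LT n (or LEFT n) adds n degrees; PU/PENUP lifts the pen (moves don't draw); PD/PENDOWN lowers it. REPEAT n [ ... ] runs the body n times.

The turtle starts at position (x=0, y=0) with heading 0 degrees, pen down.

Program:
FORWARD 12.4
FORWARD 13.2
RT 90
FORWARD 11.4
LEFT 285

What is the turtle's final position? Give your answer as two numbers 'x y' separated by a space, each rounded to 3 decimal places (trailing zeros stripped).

Executing turtle program step by step:
Start: pos=(0,0), heading=0, pen down
FD 12.4: (0,0) -> (12.4,0) [heading=0, draw]
FD 13.2: (12.4,0) -> (25.6,0) [heading=0, draw]
RT 90: heading 0 -> 270
FD 11.4: (25.6,0) -> (25.6,-11.4) [heading=270, draw]
LT 285: heading 270 -> 195
Final: pos=(25.6,-11.4), heading=195, 3 segment(s) drawn

Answer: 25.6 -11.4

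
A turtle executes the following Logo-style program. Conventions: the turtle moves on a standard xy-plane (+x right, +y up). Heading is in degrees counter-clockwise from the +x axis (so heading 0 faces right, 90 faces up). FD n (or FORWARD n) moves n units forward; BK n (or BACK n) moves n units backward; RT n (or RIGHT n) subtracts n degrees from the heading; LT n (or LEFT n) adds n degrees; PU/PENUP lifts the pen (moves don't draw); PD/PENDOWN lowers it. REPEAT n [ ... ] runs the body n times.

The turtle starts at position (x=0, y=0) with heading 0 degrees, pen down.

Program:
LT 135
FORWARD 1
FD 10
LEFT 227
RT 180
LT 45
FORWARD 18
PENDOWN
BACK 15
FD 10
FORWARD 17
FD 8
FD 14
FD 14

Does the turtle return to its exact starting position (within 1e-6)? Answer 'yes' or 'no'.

Answer: no

Derivation:
Executing turtle program step by step:
Start: pos=(0,0), heading=0, pen down
LT 135: heading 0 -> 135
FD 1: (0,0) -> (-0.707,0.707) [heading=135, draw]
FD 10: (-0.707,0.707) -> (-7.778,7.778) [heading=135, draw]
LT 227: heading 135 -> 2
RT 180: heading 2 -> 182
LT 45: heading 182 -> 227
FD 18: (-7.778,7.778) -> (-20.054,-5.386) [heading=227, draw]
PD: pen down
BK 15: (-20.054,-5.386) -> (-9.824,5.584) [heading=227, draw]
FD 10: (-9.824,5.584) -> (-16.644,-1.729) [heading=227, draw]
FD 17: (-16.644,-1.729) -> (-28.238,-14.162) [heading=227, draw]
FD 8: (-28.238,-14.162) -> (-33.694,-20.013) [heading=227, draw]
FD 14: (-33.694,-20.013) -> (-43.242,-30.252) [heading=227, draw]
FD 14: (-43.242,-30.252) -> (-52.79,-40.491) [heading=227, draw]
Final: pos=(-52.79,-40.491), heading=227, 9 segment(s) drawn

Start position: (0, 0)
Final position: (-52.79, -40.491)
Distance = 66.531; >= 1e-6 -> NOT closed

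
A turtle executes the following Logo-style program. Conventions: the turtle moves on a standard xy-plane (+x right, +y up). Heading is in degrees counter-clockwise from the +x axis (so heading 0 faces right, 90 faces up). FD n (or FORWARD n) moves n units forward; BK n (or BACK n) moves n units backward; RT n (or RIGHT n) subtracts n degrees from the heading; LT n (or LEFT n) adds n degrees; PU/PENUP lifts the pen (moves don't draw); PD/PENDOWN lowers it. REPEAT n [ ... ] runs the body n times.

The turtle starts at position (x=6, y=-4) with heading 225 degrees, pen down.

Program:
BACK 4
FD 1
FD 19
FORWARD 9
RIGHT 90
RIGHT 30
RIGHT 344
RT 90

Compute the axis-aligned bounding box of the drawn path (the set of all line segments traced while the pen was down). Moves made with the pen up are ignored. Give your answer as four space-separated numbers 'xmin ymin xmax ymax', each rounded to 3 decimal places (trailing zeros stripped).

Answer: -11.678 -21.678 8.828 -1.172

Derivation:
Executing turtle program step by step:
Start: pos=(6,-4), heading=225, pen down
BK 4: (6,-4) -> (8.828,-1.172) [heading=225, draw]
FD 1: (8.828,-1.172) -> (8.121,-1.879) [heading=225, draw]
FD 19: (8.121,-1.879) -> (-5.314,-15.314) [heading=225, draw]
FD 9: (-5.314,-15.314) -> (-11.678,-21.678) [heading=225, draw]
RT 90: heading 225 -> 135
RT 30: heading 135 -> 105
RT 344: heading 105 -> 121
RT 90: heading 121 -> 31
Final: pos=(-11.678,-21.678), heading=31, 4 segment(s) drawn

Segment endpoints: x in {-11.678, -5.314, 6, 8.121, 8.828}, y in {-21.678, -15.314, -4, -1.879, -1.172}
xmin=-11.678, ymin=-21.678, xmax=8.828, ymax=-1.172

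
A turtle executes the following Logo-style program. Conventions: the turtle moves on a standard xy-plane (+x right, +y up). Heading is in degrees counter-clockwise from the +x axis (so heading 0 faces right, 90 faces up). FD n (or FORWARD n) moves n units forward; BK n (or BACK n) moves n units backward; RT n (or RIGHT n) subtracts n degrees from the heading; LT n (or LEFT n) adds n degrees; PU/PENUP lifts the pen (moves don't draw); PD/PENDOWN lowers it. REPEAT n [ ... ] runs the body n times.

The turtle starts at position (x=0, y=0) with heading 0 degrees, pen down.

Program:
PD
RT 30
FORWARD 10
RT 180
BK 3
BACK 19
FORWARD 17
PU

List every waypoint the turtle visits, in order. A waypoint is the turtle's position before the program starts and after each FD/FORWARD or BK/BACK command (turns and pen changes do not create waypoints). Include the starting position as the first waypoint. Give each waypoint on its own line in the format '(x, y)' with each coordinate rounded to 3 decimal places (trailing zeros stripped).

Answer: (0, 0)
(8.66, -5)
(11.258, -6.5)
(27.713, -16)
(12.99, -7.5)

Derivation:
Executing turtle program step by step:
Start: pos=(0,0), heading=0, pen down
PD: pen down
RT 30: heading 0 -> 330
FD 10: (0,0) -> (8.66,-5) [heading=330, draw]
RT 180: heading 330 -> 150
BK 3: (8.66,-5) -> (11.258,-6.5) [heading=150, draw]
BK 19: (11.258,-6.5) -> (27.713,-16) [heading=150, draw]
FD 17: (27.713,-16) -> (12.99,-7.5) [heading=150, draw]
PU: pen up
Final: pos=(12.99,-7.5), heading=150, 4 segment(s) drawn
Waypoints (5 total):
(0, 0)
(8.66, -5)
(11.258, -6.5)
(27.713, -16)
(12.99, -7.5)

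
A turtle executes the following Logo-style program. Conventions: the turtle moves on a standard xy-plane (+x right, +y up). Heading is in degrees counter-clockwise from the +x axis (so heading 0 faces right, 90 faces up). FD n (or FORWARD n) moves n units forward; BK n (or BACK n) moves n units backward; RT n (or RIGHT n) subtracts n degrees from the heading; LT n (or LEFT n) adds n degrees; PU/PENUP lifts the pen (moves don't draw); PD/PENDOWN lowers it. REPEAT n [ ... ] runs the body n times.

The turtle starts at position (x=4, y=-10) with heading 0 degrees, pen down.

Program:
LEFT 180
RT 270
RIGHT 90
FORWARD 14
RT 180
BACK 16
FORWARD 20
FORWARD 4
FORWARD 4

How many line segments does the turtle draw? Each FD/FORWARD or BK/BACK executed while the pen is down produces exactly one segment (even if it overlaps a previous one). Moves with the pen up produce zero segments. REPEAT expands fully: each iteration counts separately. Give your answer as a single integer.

Executing turtle program step by step:
Start: pos=(4,-10), heading=0, pen down
LT 180: heading 0 -> 180
RT 270: heading 180 -> 270
RT 90: heading 270 -> 180
FD 14: (4,-10) -> (-10,-10) [heading=180, draw]
RT 180: heading 180 -> 0
BK 16: (-10,-10) -> (-26,-10) [heading=0, draw]
FD 20: (-26,-10) -> (-6,-10) [heading=0, draw]
FD 4: (-6,-10) -> (-2,-10) [heading=0, draw]
FD 4: (-2,-10) -> (2,-10) [heading=0, draw]
Final: pos=(2,-10), heading=0, 5 segment(s) drawn
Segments drawn: 5

Answer: 5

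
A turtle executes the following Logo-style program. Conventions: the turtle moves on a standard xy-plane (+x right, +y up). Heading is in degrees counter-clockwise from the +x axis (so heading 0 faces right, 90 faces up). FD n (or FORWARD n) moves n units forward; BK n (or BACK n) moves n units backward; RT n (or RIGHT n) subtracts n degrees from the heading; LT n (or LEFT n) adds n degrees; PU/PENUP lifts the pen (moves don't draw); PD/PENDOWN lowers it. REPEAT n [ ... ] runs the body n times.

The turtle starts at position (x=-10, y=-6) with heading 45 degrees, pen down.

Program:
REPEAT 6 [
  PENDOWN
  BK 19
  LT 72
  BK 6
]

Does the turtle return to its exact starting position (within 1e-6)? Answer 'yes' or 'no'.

Executing turtle program step by step:
Start: pos=(-10,-6), heading=45, pen down
REPEAT 6 [
  -- iteration 1/6 --
  PD: pen down
  BK 19: (-10,-6) -> (-23.435,-19.435) [heading=45, draw]
  LT 72: heading 45 -> 117
  BK 6: (-23.435,-19.435) -> (-20.711,-24.781) [heading=117, draw]
  -- iteration 2/6 --
  PD: pen down
  BK 19: (-20.711,-24.781) -> (-12.085,-41.71) [heading=117, draw]
  LT 72: heading 117 -> 189
  BK 6: (-12.085,-41.71) -> (-6.159,-40.772) [heading=189, draw]
  -- iteration 3/6 --
  PD: pen down
  BK 19: (-6.159,-40.772) -> (12.607,-37.799) [heading=189, draw]
  LT 72: heading 189 -> 261
  BK 6: (12.607,-37.799) -> (13.546,-31.873) [heading=261, draw]
  -- iteration 4/6 --
  PD: pen down
  BK 19: (13.546,-31.873) -> (16.518,-13.107) [heading=261, draw]
  LT 72: heading 261 -> 333
  BK 6: (16.518,-13.107) -> (11.172,-10.383) [heading=333, draw]
  -- iteration 5/6 --
  PD: pen down
  BK 19: (11.172,-10.383) -> (-5.757,-1.757) [heading=333, draw]
  LT 72: heading 333 -> 45
  BK 6: (-5.757,-1.757) -> (-10,-6) [heading=45, draw]
  -- iteration 6/6 --
  PD: pen down
  BK 19: (-10,-6) -> (-23.435,-19.435) [heading=45, draw]
  LT 72: heading 45 -> 117
  BK 6: (-23.435,-19.435) -> (-20.711,-24.781) [heading=117, draw]
]
Final: pos=(-20.711,-24.781), heading=117, 12 segment(s) drawn

Start position: (-10, -6)
Final position: (-20.711, -24.781)
Distance = 21.621; >= 1e-6 -> NOT closed

Answer: no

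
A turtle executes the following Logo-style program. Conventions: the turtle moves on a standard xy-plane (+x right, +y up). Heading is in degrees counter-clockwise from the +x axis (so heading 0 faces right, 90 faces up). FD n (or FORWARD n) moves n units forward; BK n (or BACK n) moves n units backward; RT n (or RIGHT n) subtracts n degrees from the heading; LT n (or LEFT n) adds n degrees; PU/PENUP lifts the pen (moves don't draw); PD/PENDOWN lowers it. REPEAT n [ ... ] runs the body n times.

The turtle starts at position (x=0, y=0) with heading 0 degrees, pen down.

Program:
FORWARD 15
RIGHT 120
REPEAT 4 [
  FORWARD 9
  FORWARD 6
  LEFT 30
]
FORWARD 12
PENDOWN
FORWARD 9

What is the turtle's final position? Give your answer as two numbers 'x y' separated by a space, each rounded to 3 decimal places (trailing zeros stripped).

Executing turtle program step by step:
Start: pos=(0,0), heading=0, pen down
FD 15: (0,0) -> (15,0) [heading=0, draw]
RT 120: heading 0 -> 240
REPEAT 4 [
  -- iteration 1/4 --
  FD 9: (15,0) -> (10.5,-7.794) [heading=240, draw]
  FD 6: (10.5,-7.794) -> (7.5,-12.99) [heading=240, draw]
  LT 30: heading 240 -> 270
  -- iteration 2/4 --
  FD 9: (7.5,-12.99) -> (7.5,-21.99) [heading=270, draw]
  FD 6: (7.5,-21.99) -> (7.5,-27.99) [heading=270, draw]
  LT 30: heading 270 -> 300
  -- iteration 3/4 --
  FD 9: (7.5,-27.99) -> (12,-35.785) [heading=300, draw]
  FD 6: (12,-35.785) -> (15,-40.981) [heading=300, draw]
  LT 30: heading 300 -> 330
  -- iteration 4/4 --
  FD 9: (15,-40.981) -> (22.794,-45.481) [heading=330, draw]
  FD 6: (22.794,-45.481) -> (27.99,-48.481) [heading=330, draw]
  LT 30: heading 330 -> 0
]
FD 12: (27.99,-48.481) -> (39.99,-48.481) [heading=0, draw]
PD: pen down
FD 9: (39.99,-48.481) -> (48.99,-48.481) [heading=0, draw]
Final: pos=(48.99,-48.481), heading=0, 11 segment(s) drawn

Answer: 48.99 -48.481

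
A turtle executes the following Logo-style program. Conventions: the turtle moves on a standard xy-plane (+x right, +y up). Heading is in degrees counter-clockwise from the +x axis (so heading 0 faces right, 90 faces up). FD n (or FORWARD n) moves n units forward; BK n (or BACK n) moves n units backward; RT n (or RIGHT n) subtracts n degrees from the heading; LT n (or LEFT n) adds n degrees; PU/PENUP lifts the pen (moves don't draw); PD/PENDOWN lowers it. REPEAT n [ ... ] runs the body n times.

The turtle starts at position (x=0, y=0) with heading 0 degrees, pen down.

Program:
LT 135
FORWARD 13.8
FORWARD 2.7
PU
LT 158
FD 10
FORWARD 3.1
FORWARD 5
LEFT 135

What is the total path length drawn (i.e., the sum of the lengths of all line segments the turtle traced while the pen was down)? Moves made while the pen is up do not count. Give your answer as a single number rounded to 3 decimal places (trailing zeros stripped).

Answer: 16.5

Derivation:
Executing turtle program step by step:
Start: pos=(0,0), heading=0, pen down
LT 135: heading 0 -> 135
FD 13.8: (0,0) -> (-9.758,9.758) [heading=135, draw]
FD 2.7: (-9.758,9.758) -> (-11.667,11.667) [heading=135, draw]
PU: pen up
LT 158: heading 135 -> 293
FD 10: (-11.667,11.667) -> (-7.76,2.462) [heading=293, move]
FD 3.1: (-7.76,2.462) -> (-6.549,-0.391) [heading=293, move]
FD 5: (-6.549,-0.391) -> (-4.595,-4.994) [heading=293, move]
LT 135: heading 293 -> 68
Final: pos=(-4.595,-4.994), heading=68, 2 segment(s) drawn

Segment lengths:
  seg 1: (0,0) -> (-9.758,9.758), length = 13.8
  seg 2: (-9.758,9.758) -> (-11.667,11.667), length = 2.7
Total = 16.5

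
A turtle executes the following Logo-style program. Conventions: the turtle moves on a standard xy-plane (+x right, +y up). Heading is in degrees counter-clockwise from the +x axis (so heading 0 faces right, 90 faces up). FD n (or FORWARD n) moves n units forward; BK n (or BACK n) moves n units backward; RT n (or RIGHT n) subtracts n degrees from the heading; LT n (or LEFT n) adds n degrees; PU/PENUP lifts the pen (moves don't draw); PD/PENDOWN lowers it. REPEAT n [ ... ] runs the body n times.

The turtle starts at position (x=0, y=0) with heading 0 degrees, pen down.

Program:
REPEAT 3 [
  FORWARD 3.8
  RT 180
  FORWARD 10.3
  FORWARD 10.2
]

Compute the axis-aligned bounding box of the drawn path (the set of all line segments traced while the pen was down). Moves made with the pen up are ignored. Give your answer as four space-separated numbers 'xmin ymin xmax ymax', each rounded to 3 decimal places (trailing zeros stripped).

Answer: -20.5 0 3.8 0

Derivation:
Executing turtle program step by step:
Start: pos=(0,0), heading=0, pen down
REPEAT 3 [
  -- iteration 1/3 --
  FD 3.8: (0,0) -> (3.8,0) [heading=0, draw]
  RT 180: heading 0 -> 180
  FD 10.3: (3.8,0) -> (-6.5,0) [heading=180, draw]
  FD 10.2: (-6.5,0) -> (-16.7,0) [heading=180, draw]
  -- iteration 2/3 --
  FD 3.8: (-16.7,0) -> (-20.5,0) [heading=180, draw]
  RT 180: heading 180 -> 0
  FD 10.3: (-20.5,0) -> (-10.2,0) [heading=0, draw]
  FD 10.2: (-10.2,0) -> (0,0) [heading=0, draw]
  -- iteration 3/3 --
  FD 3.8: (0,0) -> (3.8,0) [heading=0, draw]
  RT 180: heading 0 -> 180
  FD 10.3: (3.8,0) -> (-6.5,0) [heading=180, draw]
  FD 10.2: (-6.5,0) -> (-16.7,0) [heading=180, draw]
]
Final: pos=(-16.7,0), heading=180, 9 segment(s) drawn

Segment endpoints: x in {-20.5, -16.7, -10.2, -6.5, 0, 3.8}, y in {0, 0, 0, 0, 0, 0, 0, 0, 0}
xmin=-20.5, ymin=0, xmax=3.8, ymax=0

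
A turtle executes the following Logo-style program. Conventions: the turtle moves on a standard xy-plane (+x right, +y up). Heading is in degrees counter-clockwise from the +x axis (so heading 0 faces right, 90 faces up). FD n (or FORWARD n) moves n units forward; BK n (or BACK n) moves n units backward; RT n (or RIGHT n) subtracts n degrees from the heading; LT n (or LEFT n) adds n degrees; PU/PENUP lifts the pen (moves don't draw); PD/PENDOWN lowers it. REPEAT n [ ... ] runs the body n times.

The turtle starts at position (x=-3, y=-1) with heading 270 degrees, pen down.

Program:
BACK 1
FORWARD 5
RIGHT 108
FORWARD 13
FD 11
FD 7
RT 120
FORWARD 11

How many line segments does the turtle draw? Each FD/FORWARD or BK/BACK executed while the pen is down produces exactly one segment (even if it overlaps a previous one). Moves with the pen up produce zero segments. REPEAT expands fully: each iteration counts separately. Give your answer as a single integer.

Answer: 6

Derivation:
Executing turtle program step by step:
Start: pos=(-3,-1), heading=270, pen down
BK 1: (-3,-1) -> (-3,0) [heading=270, draw]
FD 5: (-3,0) -> (-3,-5) [heading=270, draw]
RT 108: heading 270 -> 162
FD 13: (-3,-5) -> (-15.364,-0.983) [heading=162, draw]
FD 11: (-15.364,-0.983) -> (-25.825,2.416) [heading=162, draw]
FD 7: (-25.825,2.416) -> (-32.483,4.58) [heading=162, draw]
RT 120: heading 162 -> 42
FD 11: (-32.483,4.58) -> (-24.308,11.94) [heading=42, draw]
Final: pos=(-24.308,11.94), heading=42, 6 segment(s) drawn
Segments drawn: 6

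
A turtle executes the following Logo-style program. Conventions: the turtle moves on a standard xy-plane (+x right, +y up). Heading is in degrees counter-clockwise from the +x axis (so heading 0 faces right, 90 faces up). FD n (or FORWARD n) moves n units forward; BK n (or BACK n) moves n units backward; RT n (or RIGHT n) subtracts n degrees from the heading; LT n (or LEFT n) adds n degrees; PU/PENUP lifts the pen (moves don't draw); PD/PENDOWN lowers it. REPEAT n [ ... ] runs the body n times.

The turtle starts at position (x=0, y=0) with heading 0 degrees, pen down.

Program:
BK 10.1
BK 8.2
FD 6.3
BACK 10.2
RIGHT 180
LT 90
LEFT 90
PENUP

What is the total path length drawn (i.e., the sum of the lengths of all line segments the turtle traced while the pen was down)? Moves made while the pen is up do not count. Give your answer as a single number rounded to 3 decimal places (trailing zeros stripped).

Executing turtle program step by step:
Start: pos=(0,0), heading=0, pen down
BK 10.1: (0,0) -> (-10.1,0) [heading=0, draw]
BK 8.2: (-10.1,0) -> (-18.3,0) [heading=0, draw]
FD 6.3: (-18.3,0) -> (-12,0) [heading=0, draw]
BK 10.2: (-12,0) -> (-22.2,0) [heading=0, draw]
RT 180: heading 0 -> 180
LT 90: heading 180 -> 270
LT 90: heading 270 -> 0
PU: pen up
Final: pos=(-22.2,0), heading=0, 4 segment(s) drawn

Segment lengths:
  seg 1: (0,0) -> (-10.1,0), length = 10.1
  seg 2: (-10.1,0) -> (-18.3,0), length = 8.2
  seg 3: (-18.3,0) -> (-12,0), length = 6.3
  seg 4: (-12,0) -> (-22.2,0), length = 10.2
Total = 34.8

Answer: 34.8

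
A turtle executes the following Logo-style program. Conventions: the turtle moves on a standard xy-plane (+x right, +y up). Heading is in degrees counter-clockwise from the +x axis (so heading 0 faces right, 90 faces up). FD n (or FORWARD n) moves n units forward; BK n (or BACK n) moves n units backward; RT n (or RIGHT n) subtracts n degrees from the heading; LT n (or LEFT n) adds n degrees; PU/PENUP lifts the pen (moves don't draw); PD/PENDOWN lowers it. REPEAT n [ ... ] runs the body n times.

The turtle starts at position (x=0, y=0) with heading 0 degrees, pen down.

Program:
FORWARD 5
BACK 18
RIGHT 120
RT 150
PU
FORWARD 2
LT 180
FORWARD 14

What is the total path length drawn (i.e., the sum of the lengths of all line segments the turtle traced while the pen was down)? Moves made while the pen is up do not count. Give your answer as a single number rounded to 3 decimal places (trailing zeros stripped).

Answer: 23

Derivation:
Executing turtle program step by step:
Start: pos=(0,0), heading=0, pen down
FD 5: (0,0) -> (5,0) [heading=0, draw]
BK 18: (5,0) -> (-13,0) [heading=0, draw]
RT 120: heading 0 -> 240
RT 150: heading 240 -> 90
PU: pen up
FD 2: (-13,0) -> (-13,2) [heading=90, move]
LT 180: heading 90 -> 270
FD 14: (-13,2) -> (-13,-12) [heading=270, move]
Final: pos=(-13,-12), heading=270, 2 segment(s) drawn

Segment lengths:
  seg 1: (0,0) -> (5,0), length = 5
  seg 2: (5,0) -> (-13,0), length = 18
Total = 23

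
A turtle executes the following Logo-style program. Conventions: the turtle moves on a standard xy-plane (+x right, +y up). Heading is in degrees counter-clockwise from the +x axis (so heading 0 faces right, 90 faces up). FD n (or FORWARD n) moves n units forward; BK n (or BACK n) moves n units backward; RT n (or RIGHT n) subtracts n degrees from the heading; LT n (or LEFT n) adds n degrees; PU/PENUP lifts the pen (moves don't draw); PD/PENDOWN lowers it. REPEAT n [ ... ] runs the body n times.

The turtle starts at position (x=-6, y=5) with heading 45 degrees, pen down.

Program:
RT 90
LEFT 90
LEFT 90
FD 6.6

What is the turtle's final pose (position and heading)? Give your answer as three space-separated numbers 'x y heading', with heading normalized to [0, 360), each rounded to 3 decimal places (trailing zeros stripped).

Answer: -10.667 9.667 135

Derivation:
Executing turtle program step by step:
Start: pos=(-6,5), heading=45, pen down
RT 90: heading 45 -> 315
LT 90: heading 315 -> 45
LT 90: heading 45 -> 135
FD 6.6: (-6,5) -> (-10.667,9.667) [heading=135, draw]
Final: pos=(-10.667,9.667), heading=135, 1 segment(s) drawn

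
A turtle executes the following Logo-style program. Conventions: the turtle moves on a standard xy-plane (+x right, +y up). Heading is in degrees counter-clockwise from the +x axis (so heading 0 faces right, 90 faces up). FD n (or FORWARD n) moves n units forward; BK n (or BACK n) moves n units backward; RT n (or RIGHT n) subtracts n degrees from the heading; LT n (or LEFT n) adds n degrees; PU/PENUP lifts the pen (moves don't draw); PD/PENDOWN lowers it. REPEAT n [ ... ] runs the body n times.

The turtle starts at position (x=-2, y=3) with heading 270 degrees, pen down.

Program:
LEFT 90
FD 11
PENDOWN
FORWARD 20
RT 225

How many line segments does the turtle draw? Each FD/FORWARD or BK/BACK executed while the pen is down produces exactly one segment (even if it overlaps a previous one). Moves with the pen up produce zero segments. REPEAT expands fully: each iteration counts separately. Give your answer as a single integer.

Answer: 2

Derivation:
Executing turtle program step by step:
Start: pos=(-2,3), heading=270, pen down
LT 90: heading 270 -> 0
FD 11: (-2,3) -> (9,3) [heading=0, draw]
PD: pen down
FD 20: (9,3) -> (29,3) [heading=0, draw]
RT 225: heading 0 -> 135
Final: pos=(29,3), heading=135, 2 segment(s) drawn
Segments drawn: 2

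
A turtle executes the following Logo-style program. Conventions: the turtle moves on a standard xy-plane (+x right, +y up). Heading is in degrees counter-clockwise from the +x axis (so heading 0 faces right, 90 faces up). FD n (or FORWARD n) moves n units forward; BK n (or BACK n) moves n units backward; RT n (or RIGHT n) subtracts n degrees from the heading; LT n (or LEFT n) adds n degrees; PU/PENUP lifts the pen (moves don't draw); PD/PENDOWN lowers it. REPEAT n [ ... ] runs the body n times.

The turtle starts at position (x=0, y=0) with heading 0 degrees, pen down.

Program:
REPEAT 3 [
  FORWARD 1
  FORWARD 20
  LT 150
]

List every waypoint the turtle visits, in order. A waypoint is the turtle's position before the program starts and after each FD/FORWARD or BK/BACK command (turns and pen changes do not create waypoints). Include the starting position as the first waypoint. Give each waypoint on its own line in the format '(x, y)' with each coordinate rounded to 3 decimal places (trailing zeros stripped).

Executing turtle program step by step:
Start: pos=(0,0), heading=0, pen down
REPEAT 3 [
  -- iteration 1/3 --
  FD 1: (0,0) -> (1,0) [heading=0, draw]
  FD 20: (1,0) -> (21,0) [heading=0, draw]
  LT 150: heading 0 -> 150
  -- iteration 2/3 --
  FD 1: (21,0) -> (20.134,0.5) [heading=150, draw]
  FD 20: (20.134,0.5) -> (2.813,10.5) [heading=150, draw]
  LT 150: heading 150 -> 300
  -- iteration 3/3 --
  FD 1: (2.813,10.5) -> (3.313,9.634) [heading=300, draw]
  FD 20: (3.313,9.634) -> (13.313,-7.687) [heading=300, draw]
  LT 150: heading 300 -> 90
]
Final: pos=(13.313,-7.687), heading=90, 6 segment(s) drawn
Waypoints (7 total):
(0, 0)
(1, 0)
(21, 0)
(20.134, 0.5)
(2.813, 10.5)
(3.313, 9.634)
(13.313, -7.687)

Answer: (0, 0)
(1, 0)
(21, 0)
(20.134, 0.5)
(2.813, 10.5)
(3.313, 9.634)
(13.313, -7.687)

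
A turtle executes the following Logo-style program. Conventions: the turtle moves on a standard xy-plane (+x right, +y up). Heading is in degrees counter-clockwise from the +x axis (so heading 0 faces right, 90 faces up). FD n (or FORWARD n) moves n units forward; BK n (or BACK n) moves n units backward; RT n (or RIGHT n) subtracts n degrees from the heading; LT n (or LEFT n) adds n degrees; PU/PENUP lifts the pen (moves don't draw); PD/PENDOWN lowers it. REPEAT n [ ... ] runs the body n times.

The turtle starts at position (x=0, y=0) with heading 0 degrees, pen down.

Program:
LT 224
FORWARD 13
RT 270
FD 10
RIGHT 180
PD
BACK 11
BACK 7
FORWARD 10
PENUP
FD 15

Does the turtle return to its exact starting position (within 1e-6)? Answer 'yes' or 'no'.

Executing turtle program step by step:
Start: pos=(0,0), heading=0, pen down
LT 224: heading 0 -> 224
FD 13: (0,0) -> (-9.351,-9.031) [heading=224, draw]
RT 270: heading 224 -> 314
FD 10: (-9.351,-9.031) -> (-2.405,-16.224) [heading=314, draw]
RT 180: heading 314 -> 134
PD: pen down
BK 11: (-2.405,-16.224) -> (5.236,-24.137) [heading=134, draw]
BK 7: (5.236,-24.137) -> (10.099,-29.172) [heading=134, draw]
FD 10: (10.099,-29.172) -> (3.152,-21.979) [heading=134, draw]
PU: pen up
FD 15: (3.152,-21.979) -> (-7.267,-11.189) [heading=134, move]
Final: pos=(-7.267,-11.189), heading=134, 5 segment(s) drawn

Start position: (0, 0)
Final position: (-7.267, -11.189)
Distance = 13.342; >= 1e-6 -> NOT closed

Answer: no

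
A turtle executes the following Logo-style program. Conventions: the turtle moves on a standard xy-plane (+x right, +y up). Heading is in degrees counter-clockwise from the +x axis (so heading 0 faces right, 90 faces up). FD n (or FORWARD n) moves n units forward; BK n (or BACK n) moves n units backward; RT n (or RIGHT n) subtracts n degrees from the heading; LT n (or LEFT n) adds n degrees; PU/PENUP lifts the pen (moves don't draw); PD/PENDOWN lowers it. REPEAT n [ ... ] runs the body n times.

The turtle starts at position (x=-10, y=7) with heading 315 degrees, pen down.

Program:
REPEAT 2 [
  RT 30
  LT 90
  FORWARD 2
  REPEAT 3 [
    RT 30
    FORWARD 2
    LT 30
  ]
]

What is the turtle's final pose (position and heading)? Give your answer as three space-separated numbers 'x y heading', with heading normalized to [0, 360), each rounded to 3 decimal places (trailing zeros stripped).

Executing turtle program step by step:
Start: pos=(-10,7), heading=315, pen down
REPEAT 2 [
  -- iteration 1/2 --
  RT 30: heading 315 -> 285
  LT 90: heading 285 -> 15
  FD 2: (-10,7) -> (-8.068,7.518) [heading=15, draw]
  REPEAT 3 [
    -- iteration 1/3 --
    RT 30: heading 15 -> 345
    FD 2: (-8.068,7.518) -> (-6.136,7) [heading=345, draw]
    LT 30: heading 345 -> 15
    -- iteration 2/3 --
    RT 30: heading 15 -> 345
    FD 2: (-6.136,7) -> (-4.204,6.482) [heading=345, draw]
    LT 30: heading 345 -> 15
    -- iteration 3/3 --
    RT 30: heading 15 -> 345
    FD 2: (-4.204,6.482) -> (-2.273,5.965) [heading=345, draw]
    LT 30: heading 345 -> 15
  ]
  -- iteration 2/2 --
  RT 30: heading 15 -> 345
  LT 90: heading 345 -> 75
  FD 2: (-2.273,5.965) -> (-1.755,7.897) [heading=75, draw]
  REPEAT 3 [
    -- iteration 1/3 --
    RT 30: heading 75 -> 45
    FD 2: (-1.755,7.897) -> (-0.341,9.311) [heading=45, draw]
    LT 30: heading 45 -> 75
    -- iteration 2/3 --
    RT 30: heading 75 -> 45
    FD 2: (-0.341,9.311) -> (1.073,10.725) [heading=45, draw]
    LT 30: heading 45 -> 75
    -- iteration 3/3 --
    RT 30: heading 75 -> 45
    FD 2: (1.073,10.725) -> (2.488,12.139) [heading=45, draw]
    LT 30: heading 45 -> 75
  ]
]
Final: pos=(2.488,12.139), heading=75, 8 segment(s) drawn

Answer: 2.488 12.139 75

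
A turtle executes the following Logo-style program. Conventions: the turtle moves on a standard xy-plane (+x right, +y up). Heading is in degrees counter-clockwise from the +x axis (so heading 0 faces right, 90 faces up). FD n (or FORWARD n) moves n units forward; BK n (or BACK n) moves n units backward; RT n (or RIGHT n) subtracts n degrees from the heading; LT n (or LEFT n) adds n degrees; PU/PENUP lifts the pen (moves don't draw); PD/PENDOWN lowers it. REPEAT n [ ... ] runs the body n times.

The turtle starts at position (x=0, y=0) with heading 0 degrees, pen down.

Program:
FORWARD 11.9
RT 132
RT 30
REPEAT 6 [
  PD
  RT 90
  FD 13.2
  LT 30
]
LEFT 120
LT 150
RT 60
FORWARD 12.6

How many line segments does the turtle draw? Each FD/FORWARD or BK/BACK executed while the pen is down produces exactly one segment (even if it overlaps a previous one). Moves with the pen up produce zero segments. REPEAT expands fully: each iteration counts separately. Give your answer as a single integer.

Answer: 8

Derivation:
Executing turtle program step by step:
Start: pos=(0,0), heading=0, pen down
FD 11.9: (0,0) -> (11.9,0) [heading=0, draw]
RT 132: heading 0 -> 228
RT 30: heading 228 -> 198
REPEAT 6 [
  -- iteration 1/6 --
  PD: pen down
  RT 90: heading 198 -> 108
  FD 13.2: (11.9,0) -> (7.821,12.554) [heading=108, draw]
  LT 30: heading 108 -> 138
  -- iteration 2/6 --
  PD: pen down
  RT 90: heading 138 -> 48
  FD 13.2: (7.821,12.554) -> (16.653,22.363) [heading=48, draw]
  LT 30: heading 48 -> 78
  -- iteration 3/6 --
  PD: pen down
  RT 90: heading 78 -> 348
  FD 13.2: (16.653,22.363) -> (29.565,19.619) [heading=348, draw]
  LT 30: heading 348 -> 18
  -- iteration 4/6 --
  PD: pen down
  RT 90: heading 18 -> 288
  FD 13.2: (29.565,19.619) -> (33.644,7.065) [heading=288, draw]
  LT 30: heading 288 -> 318
  -- iteration 5/6 --
  PD: pen down
  RT 90: heading 318 -> 228
  FD 13.2: (33.644,7.065) -> (24.812,-2.744) [heading=228, draw]
  LT 30: heading 228 -> 258
  -- iteration 6/6 --
  PD: pen down
  RT 90: heading 258 -> 168
  FD 13.2: (24.812,-2.744) -> (11.9,0) [heading=168, draw]
  LT 30: heading 168 -> 198
]
LT 120: heading 198 -> 318
LT 150: heading 318 -> 108
RT 60: heading 108 -> 48
FD 12.6: (11.9,0) -> (20.331,9.364) [heading=48, draw]
Final: pos=(20.331,9.364), heading=48, 8 segment(s) drawn
Segments drawn: 8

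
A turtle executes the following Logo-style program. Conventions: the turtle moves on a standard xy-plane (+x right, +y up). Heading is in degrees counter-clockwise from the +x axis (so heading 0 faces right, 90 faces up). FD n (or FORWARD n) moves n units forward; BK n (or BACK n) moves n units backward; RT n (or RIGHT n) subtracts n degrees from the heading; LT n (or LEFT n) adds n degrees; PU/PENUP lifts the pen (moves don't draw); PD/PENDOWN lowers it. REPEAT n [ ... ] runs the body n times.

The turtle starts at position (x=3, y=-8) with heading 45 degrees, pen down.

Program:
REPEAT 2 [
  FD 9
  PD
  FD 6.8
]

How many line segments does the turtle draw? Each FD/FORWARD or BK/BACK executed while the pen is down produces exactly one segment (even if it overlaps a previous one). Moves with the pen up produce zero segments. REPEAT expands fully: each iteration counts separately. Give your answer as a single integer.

Executing turtle program step by step:
Start: pos=(3,-8), heading=45, pen down
REPEAT 2 [
  -- iteration 1/2 --
  FD 9: (3,-8) -> (9.364,-1.636) [heading=45, draw]
  PD: pen down
  FD 6.8: (9.364,-1.636) -> (14.172,3.172) [heading=45, draw]
  -- iteration 2/2 --
  FD 9: (14.172,3.172) -> (20.536,9.536) [heading=45, draw]
  PD: pen down
  FD 6.8: (20.536,9.536) -> (25.345,14.345) [heading=45, draw]
]
Final: pos=(25.345,14.345), heading=45, 4 segment(s) drawn
Segments drawn: 4

Answer: 4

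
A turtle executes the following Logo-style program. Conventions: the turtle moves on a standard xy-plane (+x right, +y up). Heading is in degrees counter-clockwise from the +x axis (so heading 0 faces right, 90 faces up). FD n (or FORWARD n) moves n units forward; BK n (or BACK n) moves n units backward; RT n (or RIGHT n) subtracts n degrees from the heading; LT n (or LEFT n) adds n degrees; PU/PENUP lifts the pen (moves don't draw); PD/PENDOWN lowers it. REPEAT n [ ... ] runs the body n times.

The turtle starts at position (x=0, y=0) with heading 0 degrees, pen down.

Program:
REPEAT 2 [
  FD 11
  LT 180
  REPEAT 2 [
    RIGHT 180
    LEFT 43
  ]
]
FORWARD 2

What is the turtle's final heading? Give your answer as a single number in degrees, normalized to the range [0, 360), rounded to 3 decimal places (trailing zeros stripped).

Answer: 172

Derivation:
Executing turtle program step by step:
Start: pos=(0,0), heading=0, pen down
REPEAT 2 [
  -- iteration 1/2 --
  FD 11: (0,0) -> (11,0) [heading=0, draw]
  LT 180: heading 0 -> 180
  REPEAT 2 [
    -- iteration 1/2 --
    RT 180: heading 180 -> 0
    LT 43: heading 0 -> 43
    -- iteration 2/2 --
    RT 180: heading 43 -> 223
    LT 43: heading 223 -> 266
  ]
  -- iteration 2/2 --
  FD 11: (11,0) -> (10.233,-10.973) [heading=266, draw]
  LT 180: heading 266 -> 86
  REPEAT 2 [
    -- iteration 1/2 --
    RT 180: heading 86 -> 266
    LT 43: heading 266 -> 309
    -- iteration 2/2 --
    RT 180: heading 309 -> 129
    LT 43: heading 129 -> 172
  ]
]
FD 2: (10.233,-10.973) -> (8.252,-10.695) [heading=172, draw]
Final: pos=(8.252,-10.695), heading=172, 3 segment(s) drawn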